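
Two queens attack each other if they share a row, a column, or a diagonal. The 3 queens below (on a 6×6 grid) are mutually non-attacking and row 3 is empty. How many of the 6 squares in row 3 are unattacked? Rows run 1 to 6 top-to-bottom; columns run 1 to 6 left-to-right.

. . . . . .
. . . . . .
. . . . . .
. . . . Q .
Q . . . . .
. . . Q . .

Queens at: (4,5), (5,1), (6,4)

(4,5) attacks row 3 at column 5 and diagonals 4, 6.
(5,1) attacks row 3 at column 1 and diagonals 3.
(6,4) attacks row 3 at column 4 and diagonals 1.
Attacked columns: {1, 3, 4, 5, 6}. Safe: {2}.

1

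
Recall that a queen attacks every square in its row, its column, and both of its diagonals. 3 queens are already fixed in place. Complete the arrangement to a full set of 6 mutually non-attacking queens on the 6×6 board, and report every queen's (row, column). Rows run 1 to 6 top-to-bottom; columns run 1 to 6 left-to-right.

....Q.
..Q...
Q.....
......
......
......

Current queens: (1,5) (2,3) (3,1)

(1,5) (2,3) (3,1) (4,6) (5,4) (6,2)

Row 4: attacked by (1,5)→{2,5}; (2,3)→{1,3,5}; (3,1)→{1,2}. Safe: 4, 6. Place at column 6.
Row 5: attacked by (1,5)→{1,5}; (2,3)→{3,6}; (3,1)→{1,3}; (4,6)→{5,6}. Safe: 2, 4. Place at column 4.
Row 6: attacked by (1,5)→{5}; (2,3)→{3}; (3,1)→{1,4}; (4,6)→{4,6}; (5,4)→{3,4,5}. Safe: 2. Place at column 2.
Columns [5, 3, 1, 6, 4, 2], r−c [-4, -1, 2, -2, 1, 4], r+c [6, 5, 4, 10, 9, 8] are all distinct, so no two queens attack.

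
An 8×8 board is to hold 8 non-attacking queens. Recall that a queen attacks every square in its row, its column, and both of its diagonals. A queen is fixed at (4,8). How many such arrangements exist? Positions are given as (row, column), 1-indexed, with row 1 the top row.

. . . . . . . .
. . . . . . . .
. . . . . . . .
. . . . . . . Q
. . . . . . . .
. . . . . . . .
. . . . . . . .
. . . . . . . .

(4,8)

18

Branch on row 1: col 1 → 1; col 2 → 2; col 3 → 4; col 4 → 5; col 6 → 4; col 7 → 2.
Sum: 1 + 2 + 4 + 5 + 4 + 2 = 18.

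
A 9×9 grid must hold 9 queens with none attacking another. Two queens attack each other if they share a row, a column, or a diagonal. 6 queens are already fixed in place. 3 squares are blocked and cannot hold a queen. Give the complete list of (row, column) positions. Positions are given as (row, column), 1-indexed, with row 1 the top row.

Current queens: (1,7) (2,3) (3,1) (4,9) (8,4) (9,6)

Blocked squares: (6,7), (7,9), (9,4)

(1,7) (2,3) (3,1) (4,9) (5,5) (6,8) (7,2) (8,4) (9,6)

Row 5: attacked by (1,7)→{3,7}; (2,3)→{3,6}; (3,1)→{1,3}; (4,9)→{8,9}; (8,4)→{1,4,7}; (9,6)→{2,6}. Safe: 5. Place at column 5.
Row 6: attacked by (1,7)→{2,7}; (2,3)→{3,7}; (3,1)→{1,4}; (4,9)→{7,9}; (5,5)→{4,5,6}; (8,4)→{2,4,6}; (9,6)→{3,6,9}. Blocked: 7. Safe: 8. Place at column 8.
Row 7: attacked by (1,7)→{1,7}; (2,3)→{3,8}; (3,1)→{1,5}; (4,9)→{6,9}; (5,5)→{3,5,7}; (6,8)→{7,8,9}; (8,4)→{3,4,5}; (9,6)→{4,6,8}. Blocked: 9. Safe: 2. Place at column 2.
Columns [7, 3, 1, 9, 5, 8, 2, 4, 6], r−c [-6, -1, 2, -5, 0, -2, 5, 4, 3], r+c [8, 5, 4, 13, 10, 14, 9, 12, 15] are all distinct, so no two queens attack.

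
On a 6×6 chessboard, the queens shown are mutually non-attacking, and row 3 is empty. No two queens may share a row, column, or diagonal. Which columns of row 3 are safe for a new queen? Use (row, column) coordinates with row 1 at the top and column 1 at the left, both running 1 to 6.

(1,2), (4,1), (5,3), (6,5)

columns 6

(1,2) attacks row 3 at column 2 and diagonals 4.
(4,1) attacks row 3 at column 1 and diagonals 2.
(5,3) attacks row 3 at column 3 and diagonals 1, 5.
(6,5) attacks row 3 at column 5 and diagonals 2.
Attacked columns: {1, 2, 3, 4, 5}. Safe: {6}.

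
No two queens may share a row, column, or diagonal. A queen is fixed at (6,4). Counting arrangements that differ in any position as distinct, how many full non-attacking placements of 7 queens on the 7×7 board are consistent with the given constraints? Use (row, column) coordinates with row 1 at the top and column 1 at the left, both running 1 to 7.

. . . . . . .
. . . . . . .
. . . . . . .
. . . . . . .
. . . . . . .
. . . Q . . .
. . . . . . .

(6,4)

6

Branch on row 1: col 1 → 1; col 2 → 1; col 3 → 1; col 5 → 1; col 6 → 1; col 7 → 1.
Sum: 1 + 1 + 1 + 1 + 1 + 1 = 6.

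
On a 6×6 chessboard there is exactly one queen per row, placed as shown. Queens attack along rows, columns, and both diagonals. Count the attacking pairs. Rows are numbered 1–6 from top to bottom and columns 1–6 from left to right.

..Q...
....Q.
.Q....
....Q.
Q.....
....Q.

Same column: (2,5)–(4,5) (column 5); (2,5)–(6,5) (column 5); (4,5)–(6,5) (column 5).
Same diagonal: (3,2)–(6,5) (|3−6| = |2−5| = 3).
Total attacking pairs: 4.

4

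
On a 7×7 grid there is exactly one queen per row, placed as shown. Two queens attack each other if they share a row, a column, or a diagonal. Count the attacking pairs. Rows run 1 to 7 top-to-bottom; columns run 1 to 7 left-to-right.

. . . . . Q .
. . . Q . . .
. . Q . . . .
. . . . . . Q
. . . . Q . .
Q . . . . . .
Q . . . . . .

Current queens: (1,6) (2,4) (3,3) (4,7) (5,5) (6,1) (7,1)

4

Same column: (6,1)–(7,1) (column 1).
Same diagonal: (1,6)–(6,1) (|1−6| = |6−1| = 5); (2,4)–(3,3) (|2−3| = |4−3| = 1); (3,3)–(5,5) (|3−5| = |3−5| = 2).
Total attacking pairs: 4.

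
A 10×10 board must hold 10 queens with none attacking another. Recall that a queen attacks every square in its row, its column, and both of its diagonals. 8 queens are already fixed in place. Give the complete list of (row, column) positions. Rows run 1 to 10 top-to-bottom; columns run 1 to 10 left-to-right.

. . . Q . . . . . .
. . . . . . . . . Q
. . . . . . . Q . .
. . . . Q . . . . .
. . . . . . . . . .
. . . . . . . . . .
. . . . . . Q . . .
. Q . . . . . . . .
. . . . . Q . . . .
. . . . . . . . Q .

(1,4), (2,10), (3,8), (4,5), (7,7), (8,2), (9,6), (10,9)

(1,4) (2,10) (3,8) (4,5) (5,3) (6,1) (7,7) (8,2) (9,6) (10,9)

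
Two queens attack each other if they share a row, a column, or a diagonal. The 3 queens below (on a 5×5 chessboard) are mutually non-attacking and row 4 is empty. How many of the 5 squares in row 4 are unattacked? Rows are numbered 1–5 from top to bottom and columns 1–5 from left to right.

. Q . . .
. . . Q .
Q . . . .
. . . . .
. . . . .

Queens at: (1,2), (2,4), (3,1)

1

(1,2) attacks row 4 at column 2 and diagonals 5.
(2,4) attacks row 4 at column 4 and diagonals 2.
(3,1) attacks row 4 at column 1 and diagonals 2.
Attacked columns: {1, 2, 4, 5}. Safe: {3}.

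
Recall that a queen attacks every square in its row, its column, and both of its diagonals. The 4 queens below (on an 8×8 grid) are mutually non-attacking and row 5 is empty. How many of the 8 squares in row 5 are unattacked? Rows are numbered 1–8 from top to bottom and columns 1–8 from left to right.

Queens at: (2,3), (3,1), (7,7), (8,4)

2

(2,3) attacks row 5 at column 3 and diagonals 6.
(3,1) attacks row 5 at column 1 and diagonals 3.
(7,7) attacks row 5 at column 7 and diagonals 5.
(8,4) attacks row 5 at column 4 and diagonals 1, 7.
Attacked columns: {1, 3, 4, 5, 6, 7}. Safe: {2, 8}.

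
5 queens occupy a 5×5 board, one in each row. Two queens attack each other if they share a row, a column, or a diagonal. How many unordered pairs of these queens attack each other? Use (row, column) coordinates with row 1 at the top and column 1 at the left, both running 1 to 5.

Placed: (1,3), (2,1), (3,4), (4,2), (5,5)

0

All columns are distinct and no two queens satisfy |Δrow| = |Δcol|, so no pair attacks.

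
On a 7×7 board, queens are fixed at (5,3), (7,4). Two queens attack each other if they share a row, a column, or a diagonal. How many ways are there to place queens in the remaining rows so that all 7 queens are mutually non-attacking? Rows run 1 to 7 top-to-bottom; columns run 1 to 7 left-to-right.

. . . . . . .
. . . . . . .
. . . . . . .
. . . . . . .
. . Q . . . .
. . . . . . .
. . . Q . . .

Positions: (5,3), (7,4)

Branch on row 1: col 1 → 1; col 2 → 0; col 5 → 1; col 6 → 0.
Sum: 1 + 0 + 1 + 0 = 2.

2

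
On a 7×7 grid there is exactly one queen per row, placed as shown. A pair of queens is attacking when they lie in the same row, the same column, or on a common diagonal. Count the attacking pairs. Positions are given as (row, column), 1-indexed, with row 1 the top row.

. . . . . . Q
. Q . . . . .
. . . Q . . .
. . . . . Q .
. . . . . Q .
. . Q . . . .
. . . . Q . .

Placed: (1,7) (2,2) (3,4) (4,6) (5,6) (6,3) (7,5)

2

Same column: (4,6)–(5,6) (column 6).
Same diagonal: (3,4)–(5,6) (|3−5| = |4−6| = 2).
Total attacking pairs: 2.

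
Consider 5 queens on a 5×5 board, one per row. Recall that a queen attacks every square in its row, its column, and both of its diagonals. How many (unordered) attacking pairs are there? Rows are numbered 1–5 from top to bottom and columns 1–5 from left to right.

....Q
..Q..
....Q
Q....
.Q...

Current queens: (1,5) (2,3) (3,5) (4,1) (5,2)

Same column: (1,5)–(3,5) (column 5).
Same diagonal: (2,3)–(4,1) (|2−4| = |3−1| = 2); (4,1)–(5,2) (|4−5| = |1−2| = 1).
Total attacking pairs: 3.

3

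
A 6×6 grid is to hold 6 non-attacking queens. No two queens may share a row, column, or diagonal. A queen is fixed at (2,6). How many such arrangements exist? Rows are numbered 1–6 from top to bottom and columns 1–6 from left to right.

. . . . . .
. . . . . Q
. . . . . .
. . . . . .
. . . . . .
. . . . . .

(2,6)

1

Branch on row 1: col 1 → 0; col 2 → 0; col 3 → 1; col 4 → 0.
Sum: 0 + 0 + 1 + 0 = 1.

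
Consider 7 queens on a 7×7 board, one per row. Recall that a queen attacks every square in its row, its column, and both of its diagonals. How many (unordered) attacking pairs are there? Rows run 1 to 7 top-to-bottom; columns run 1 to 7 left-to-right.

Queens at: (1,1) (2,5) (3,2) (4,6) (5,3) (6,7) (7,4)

All columns are distinct and no two queens satisfy |Δrow| = |Δcol|, so no pair attacks.

0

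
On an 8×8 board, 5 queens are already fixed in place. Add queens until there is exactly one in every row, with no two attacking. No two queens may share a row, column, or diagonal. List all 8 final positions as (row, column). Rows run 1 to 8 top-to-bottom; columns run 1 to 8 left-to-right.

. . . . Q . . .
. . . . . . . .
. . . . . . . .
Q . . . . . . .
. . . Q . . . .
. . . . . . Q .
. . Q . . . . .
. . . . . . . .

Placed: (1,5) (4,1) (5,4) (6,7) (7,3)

(1,5) (2,2) (3,8) (4,1) (5,4) (6,7) (7,3) (8,6)

Row 2: attacked by (1,5)→{4,5,6}; (4,1)→{1,3}; (5,4)→{1,4,7}; (6,7)→{3,7}; (7,3)→{3,8}. Safe: 2. Place at column 2.
Row 3: attacked by (1,5)→{3,5,7}; (2,2)→{1,2,3}; (4,1)→{1,2}; (5,4)→{2,4,6}; (6,7)→{4,7}; (7,3)→{3,7}. Safe: 8. Place at column 8.
Row 8: attacked by (1,5)→{5}; (2,2)→{2,8}; (3,8)→{3,8}; (4,1)→{1,5}; (5,4)→{1,4,7}; (6,7)→{5,7}; (7,3)→{2,3,4}. Safe: 6. Place at column 6.
Columns [5, 2, 8, 1, 4, 7, 3, 6], r−c [-4, 0, -5, 3, 1, -1, 4, 2], r+c [6, 4, 11, 5, 9, 13, 10, 14] are all distinct, so no two queens attack.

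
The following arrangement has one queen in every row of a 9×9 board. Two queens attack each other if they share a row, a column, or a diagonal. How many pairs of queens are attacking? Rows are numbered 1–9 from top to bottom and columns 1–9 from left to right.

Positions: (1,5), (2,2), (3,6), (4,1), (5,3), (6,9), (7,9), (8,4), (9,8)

Same column: (6,9)–(7,9) (column 9).
Same diagonal: (3,6)–(6,9) (|3−6| = |6−9| = 3).
Total attacking pairs: 2.

2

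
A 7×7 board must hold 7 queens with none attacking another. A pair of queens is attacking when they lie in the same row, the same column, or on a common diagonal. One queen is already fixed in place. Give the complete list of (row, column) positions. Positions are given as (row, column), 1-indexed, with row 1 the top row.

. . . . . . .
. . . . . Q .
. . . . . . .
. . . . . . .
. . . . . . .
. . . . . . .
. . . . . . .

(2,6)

(1,1) (2,6) (3,4) (4,2) (5,7) (6,5) (7,3)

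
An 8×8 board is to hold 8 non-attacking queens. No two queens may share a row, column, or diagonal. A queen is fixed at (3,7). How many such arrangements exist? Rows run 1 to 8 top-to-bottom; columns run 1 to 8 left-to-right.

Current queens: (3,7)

14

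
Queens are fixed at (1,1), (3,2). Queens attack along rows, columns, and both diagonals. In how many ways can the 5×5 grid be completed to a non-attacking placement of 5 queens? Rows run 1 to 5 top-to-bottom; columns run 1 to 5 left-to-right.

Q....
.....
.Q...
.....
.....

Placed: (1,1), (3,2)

Branch on row 2: col 4 → 1; col 5 → 0.
Sum: 1 + 0 = 1.

1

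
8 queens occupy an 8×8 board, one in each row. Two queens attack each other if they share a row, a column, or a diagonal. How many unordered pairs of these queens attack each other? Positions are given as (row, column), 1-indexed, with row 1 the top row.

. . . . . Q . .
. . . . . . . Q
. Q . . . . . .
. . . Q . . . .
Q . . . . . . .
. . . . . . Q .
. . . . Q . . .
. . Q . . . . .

0

All columns are distinct and no two queens satisfy |Δrow| = |Δcol|, so no pair attacks.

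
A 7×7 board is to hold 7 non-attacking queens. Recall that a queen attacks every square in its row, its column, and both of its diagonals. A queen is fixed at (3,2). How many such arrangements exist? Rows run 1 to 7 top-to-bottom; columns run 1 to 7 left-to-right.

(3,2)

6

Branch on row 1: col 1 → 1; col 3 → 2; col 5 → 2; col 6 → 1; col 7 → 0.
Sum: 1 + 2 + 2 + 1 + 0 = 6.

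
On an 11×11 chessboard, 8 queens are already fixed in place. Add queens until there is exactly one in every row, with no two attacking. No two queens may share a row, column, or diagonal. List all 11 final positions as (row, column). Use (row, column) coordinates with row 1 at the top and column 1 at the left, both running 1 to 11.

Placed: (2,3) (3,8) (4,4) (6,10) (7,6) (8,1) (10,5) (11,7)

(1,9) (2,3) (3,8) (4,4) (5,2) (6,10) (7,6) (8,1) (9,11) (10,5) (11,7)

Row 1: attacked by (2,3)→{2,3,4}; (3,8)→{6,8,10}; (4,4)→{1,4,7}; (6,10)→{5,10}; (7,6)→{6}; (8,1)→{1,8}; (10,5)→{5}; (11,7)→{7}. Safe: 9, 11. Place at column 9.
Row 5: attacked by (1,9)→{5,9}; (2,3)→{3,6}; (3,8)→{6,8,10}; (4,4)→{3,4,5}; (6,10)→{9,10,11}; (7,6)→{4,6,8}; (8,1)→{1,4}; (10,5)→{5,10}; (11,7)→{1,7}. Safe: 2. Place at column 2.
Row 9: attacked by (1,9)→{1,9}; (2,3)→{3,10}; (3,8)→{2,8}; (4,4)→{4,9}; (5,2)→{2,6}; (6,10)→{7,10}; (7,6)→{4,6,8}; (8,1)→{1,2}; (10,5)→{4,5,6}; (11,7)→{5,7,9}. Safe: 11. Place at column 11.
Columns [9, 3, 8, 4, 2, 10, 6, 1, 11, 5, 7], r−c [-8, -1, -5, 0, 3, -4, 1, 7, -2, 5, 4], r+c [10, 5, 11, 8, 7, 16, 13, 9, 20, 15, 18] are all distinct, so no two queens attack.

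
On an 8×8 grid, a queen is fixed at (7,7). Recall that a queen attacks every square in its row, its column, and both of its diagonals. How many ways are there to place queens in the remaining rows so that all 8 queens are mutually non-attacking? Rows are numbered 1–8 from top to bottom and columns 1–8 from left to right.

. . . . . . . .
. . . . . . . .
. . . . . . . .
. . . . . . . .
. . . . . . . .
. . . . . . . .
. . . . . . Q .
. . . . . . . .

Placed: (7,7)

16

Branch on row 1: col 2 → 3; col 3 → 5; col 4 → 2; col 5 → 1; col 6 → 3; col 8 → 2.
Sum: 3 + 5 + 2 + 1 + 3 + 2 = 16.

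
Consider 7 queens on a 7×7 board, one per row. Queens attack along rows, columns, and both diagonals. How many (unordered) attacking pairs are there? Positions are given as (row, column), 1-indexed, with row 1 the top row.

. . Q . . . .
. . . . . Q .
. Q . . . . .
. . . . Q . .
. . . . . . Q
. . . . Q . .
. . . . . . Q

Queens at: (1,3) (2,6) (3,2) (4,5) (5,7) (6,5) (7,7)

Same column: (4,5)–(6,5) (column 5); (5,7)–(7,7) (column 7).
Same diagonal: (1,3)–(5,7) (|1−5| = |3−7| = 4); (3,2)–(6,5) (|3−6| = |2−5| = 3).
Total attacking pairs: 4.

4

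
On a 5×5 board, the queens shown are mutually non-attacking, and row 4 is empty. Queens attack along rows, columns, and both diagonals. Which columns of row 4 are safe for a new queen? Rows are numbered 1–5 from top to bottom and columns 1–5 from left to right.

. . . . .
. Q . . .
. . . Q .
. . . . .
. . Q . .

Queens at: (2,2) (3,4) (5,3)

(2,2) attacks row 4 at column 2 and diagonals 4.
(3,4) attacks row 4 at column 4 and diagonals 3, 5.
(5,3) attacks row 4 at column 3 and diagonals 2, 4.
Attacked columns: {2, 3, 4, 5}. Safe: {1}.

columns 1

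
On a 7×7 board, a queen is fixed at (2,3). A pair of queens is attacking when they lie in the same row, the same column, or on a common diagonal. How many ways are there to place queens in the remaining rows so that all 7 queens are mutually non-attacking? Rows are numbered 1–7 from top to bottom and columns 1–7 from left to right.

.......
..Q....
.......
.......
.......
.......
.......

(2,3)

6

Branch on row 1: col 1 → 1; col 5 → 1; col 6 → 3; col 7 → 1.
Sum: 1 + 1 + 3 + 1 = 6.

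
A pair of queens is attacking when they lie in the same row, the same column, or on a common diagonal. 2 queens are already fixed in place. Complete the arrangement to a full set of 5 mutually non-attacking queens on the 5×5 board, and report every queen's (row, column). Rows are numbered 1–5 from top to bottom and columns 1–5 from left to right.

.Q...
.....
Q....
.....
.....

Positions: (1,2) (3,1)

Row 2: attacked by (1,2)→{1,2,3}; (3,1)→{1,2}. Safe: 4, 5. Place at column 4.
Row 4: attacked by (1,2)→{2,5}; (2,4)→{2,4}; (3,1)→{1,2}. Safe: 3. Place at column 3.
Row 5: attacked by (1,2)→{2}; (2,4)→{1,4}; (3,1)→{1,3}; (4,3)→{2,3,4}. Safe: 5. Place at column 5.
Columns [2, 4, 1, 3, 5], r−c [-1, -2, 2, 1, 0], r+c [3, 6, 4, 7, 10] are all distinct, so no two queens attack.

(1,2) (2,4) (3,1) (4,3) (5,5)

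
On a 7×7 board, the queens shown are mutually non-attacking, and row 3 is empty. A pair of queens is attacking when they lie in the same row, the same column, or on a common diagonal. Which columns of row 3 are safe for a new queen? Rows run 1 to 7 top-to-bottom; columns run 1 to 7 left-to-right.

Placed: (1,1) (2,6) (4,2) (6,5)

(1,1) attacks row 3 at column 1 and diagonals 3.
(2,6) attacks row 3 at column 6 and diagonals 5, 7.
(4,2) attacks row 3 at column 2 and diagonals 1, 3.
(6,5) attacks row 3 at column 5 and diagonals 2.
Attacked columns: {1, 2, 3, 5, 6, 7}. Safe: {4}.

columns 4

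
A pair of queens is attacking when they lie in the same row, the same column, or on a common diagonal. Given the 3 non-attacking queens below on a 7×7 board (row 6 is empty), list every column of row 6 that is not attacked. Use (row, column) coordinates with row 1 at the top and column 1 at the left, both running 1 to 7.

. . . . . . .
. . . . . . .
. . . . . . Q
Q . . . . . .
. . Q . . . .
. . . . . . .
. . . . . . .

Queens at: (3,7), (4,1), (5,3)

(3,7) attacks row 6 at column 7 and diagonals 4.
(4,1) attacks row 6 at column 1 and diagonals 3.
(5,3) attacks row 6 at column 3 and diagonals 2, 4.
Attacked columns: {1, 2, 3, 4, 7}. Safe: {5, 6}.

columns 5, 6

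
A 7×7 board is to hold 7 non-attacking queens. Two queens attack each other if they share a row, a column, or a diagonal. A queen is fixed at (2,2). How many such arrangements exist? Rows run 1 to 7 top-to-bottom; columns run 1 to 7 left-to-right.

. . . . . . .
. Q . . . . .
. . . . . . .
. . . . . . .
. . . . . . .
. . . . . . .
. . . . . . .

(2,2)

4

Branch on row 1: col 4 → 1; col 5 → 1; col 6 → 1; col 7 → 1.
Sum: 1 + 1 + 1 + 1 = 4.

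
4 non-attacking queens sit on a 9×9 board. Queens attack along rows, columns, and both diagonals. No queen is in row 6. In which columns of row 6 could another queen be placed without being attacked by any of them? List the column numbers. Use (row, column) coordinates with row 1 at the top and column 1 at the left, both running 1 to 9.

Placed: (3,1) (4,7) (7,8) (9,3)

(3,1) attacks row 6 at column 1 and diagonals 4.
(4,7) attacks row 6 at column 7 and diagonals 5, 9.
(7,8) attacks row 6 at column 8 and diagonals 7, 9.
(9,3) attacks row 6 at column 3 and diagonals 6.
Attacked columns: {1, 3, 4, 5, 6, 7, 8, 9}. Safe: {2}.

columns 2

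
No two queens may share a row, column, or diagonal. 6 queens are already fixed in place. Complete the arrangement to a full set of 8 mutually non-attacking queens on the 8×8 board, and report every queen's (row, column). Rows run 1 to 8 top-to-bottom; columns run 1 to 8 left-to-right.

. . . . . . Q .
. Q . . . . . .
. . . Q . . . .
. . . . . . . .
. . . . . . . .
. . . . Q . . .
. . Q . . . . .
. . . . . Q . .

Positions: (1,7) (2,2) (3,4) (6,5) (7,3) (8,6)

(1,7) (2,2) (3,4) (4,1) (5,8) (6,5) (7,3) (8,6)

Row 4: attacked by (1,7)→{4,7}; (2,2)→{2,4}; (3,4)→{3,4,5}; (6,5)→{3,5,7}; (7,3)→{3,6}; (8,6)→{2,6}. Safe: 1, 8. Place at column 1.
Row 5: attacked by (1,7)→{3,7}; (2,2)→{2,5}; (3,4)→{2,4,6}; (4,1)→{1,2}; (6,5)→{4,5,6}; (7,3)→{1,3,5}; (8,6)→{3,6}. Safe: 8. Place at column 8.
Columns [7, 2, 4, 1, 8, 5, 3, 6], r−c [-6, 0, -1, 3, -3, 1, 4, 2], r+c [8, 4, 7, 5, 13, 11, 10, 14] are all distinct, so no two queens attack.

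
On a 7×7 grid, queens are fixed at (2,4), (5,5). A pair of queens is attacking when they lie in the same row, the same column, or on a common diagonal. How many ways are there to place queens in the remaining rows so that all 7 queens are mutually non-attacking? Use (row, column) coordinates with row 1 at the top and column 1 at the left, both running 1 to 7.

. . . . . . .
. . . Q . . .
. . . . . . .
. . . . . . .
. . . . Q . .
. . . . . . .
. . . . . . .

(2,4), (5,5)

Branch on row 1: col 2 → 1; col 6 → 1; col 7 → 0.
Sum: 1 + 1 + 0 = 2.

2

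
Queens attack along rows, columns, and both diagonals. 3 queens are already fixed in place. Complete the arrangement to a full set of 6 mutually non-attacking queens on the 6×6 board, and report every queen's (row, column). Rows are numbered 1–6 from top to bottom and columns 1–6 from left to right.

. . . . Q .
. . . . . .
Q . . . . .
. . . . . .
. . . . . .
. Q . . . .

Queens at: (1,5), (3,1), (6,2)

(1,5) (2,3) (3,1) (4,6) (5,4) (6,2)

Row 2: attacked by (1,5)→{4,5,6}; (3,1)→{1,2}; (6,2)→{2,6}. Safe: 3. Place at column 3.
Row 4: attacked by (1,5)→{2,5}; (2,3)→{1,3,5}; (3,1)→{1,2}; (6,2)→{2,4}. Safe: 6. Place at column 6.
Row 5: attacked by (1,5)→{1,5}; (2,3)→{3,6}; (3,1)→{1,3}; (4,6)→{5,6}; (6,2)→{1,2,3}. Safe: 4. Place at column 4.
Columns [5, 3, 1, 6, 4, 2], r−c [-4, -1, 2, -2, 1, 4], r+c [6, 5, 4, 10, 9, 8] are all distinct, so no two queens attack.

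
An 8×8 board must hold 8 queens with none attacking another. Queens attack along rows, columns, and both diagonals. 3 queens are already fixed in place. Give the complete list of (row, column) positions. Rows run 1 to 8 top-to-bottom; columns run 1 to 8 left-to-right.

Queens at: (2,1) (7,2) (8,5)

Row 1: attacked by (2,1)→{1,2}; (7,2)→{2,8}; (8,5)→{5}. Safe: 3, 4, 6, 7. Place at column 7.
Row 3: attacked by (1,7)→{5,7}; (2,1)→{1,2}; (7,2)→{2,6}; (8,5)→{5}. Safe: 3, 4, 8. Place at column 3.
Row 4: attacked by (1,7)→{4,7}; (2,1)→{1,3}; (3,3)→{2,3,4}; (7,2)→{2,5}; (8,5)→{1,5}. Safe: 6, 8. Place at column 8.
Row 5: attacked by (1,7)→{3,7}; (2,1)→{1,4}; (3,3)→{1,3,5}; (4,8)→{7,8}; (7,2)→{2,4}; (8,5)→{2,5,8}. Safe: 6. Place at column 6.
Row 6: attacked by (1,7)→{2,7}; (2,1)→{1,5}; (3,3)→{3,6}; (4,8)→{6,8}; (5,6)→{5,6,7}; (7,2)→{1,2,3}; (8,5)→{3,5,7}. Safe: 4. Place at column 4.
Columns [7, 1, 3, 8, 6, 4, 2, 5], r−c [-6, 1, 0, -4, -1, 2, 5, 3], r+c [8, 3, 6, 12, 11, 10, 9, 13] are all distinct, so no two queens attack.

(1,7) (2,1) (3,3) (4,8) (5,6) (6,4) (7,2) (8,5)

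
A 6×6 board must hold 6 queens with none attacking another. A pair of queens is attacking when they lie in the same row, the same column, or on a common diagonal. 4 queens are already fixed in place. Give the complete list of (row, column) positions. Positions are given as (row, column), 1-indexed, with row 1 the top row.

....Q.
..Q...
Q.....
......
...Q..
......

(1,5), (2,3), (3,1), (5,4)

Row 4: attacked by (1,5)→{2,5}; (2,3)→{1,3,5}; (3,1)→{1,2}; (5,4)→{3,4,5}. Safe: 6. Place at column 6.
Row 6: attacked by (1,5)→{5}; (2,3)→{3}; (3,1)→{1,4}; (4,6)→{4,6}; (5,4)→{3,4,5}. Safe: 2. Place at column 2.
Columns [5, 3, 1, 6, 4, 2], r−c [-4, -1, 2, -2, 1, 4], r+c [6, 5, 4, 10, 9, 8] are all distinct, so no two queens attack.

(1,5) (2,3) (3,1) (4,6) (5,4) (6,2)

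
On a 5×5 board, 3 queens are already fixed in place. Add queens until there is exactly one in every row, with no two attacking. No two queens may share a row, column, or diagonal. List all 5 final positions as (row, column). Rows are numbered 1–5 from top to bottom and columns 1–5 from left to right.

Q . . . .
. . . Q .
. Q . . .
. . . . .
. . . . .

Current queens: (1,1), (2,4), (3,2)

(1,1) (2,4) (3,2) (4,5) (5,3)

Row 4: attacked by (1,1)→{1,4}; (2,4)→{2,4}; (3,2)→{1,2,3}. Safe: 5. Place at column 5.
Row 5: attacked by (1,1)→{1,5}; (2,4)→{1,4}; (3,2)→{2,4}; (4,5)→{4,5}. Safe: 3. Place at column 3.
Columns [1, 4, 2, 5, 3], r−c [0, -2, 1, -1, 2], r+c [2, 6, 5, 9, 8] are all distinct, so no two queens attack.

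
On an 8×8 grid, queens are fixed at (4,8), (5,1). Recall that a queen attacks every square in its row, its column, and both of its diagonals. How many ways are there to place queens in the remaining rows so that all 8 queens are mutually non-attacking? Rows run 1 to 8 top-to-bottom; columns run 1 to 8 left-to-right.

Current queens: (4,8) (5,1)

3

Branch on row 1: col 2 → 1; col 3 → 1; col 4 → 0; col 6 → 1; col 7 → 0.
Sum: 1 + 1 + 0 + 1 + 0 = 3.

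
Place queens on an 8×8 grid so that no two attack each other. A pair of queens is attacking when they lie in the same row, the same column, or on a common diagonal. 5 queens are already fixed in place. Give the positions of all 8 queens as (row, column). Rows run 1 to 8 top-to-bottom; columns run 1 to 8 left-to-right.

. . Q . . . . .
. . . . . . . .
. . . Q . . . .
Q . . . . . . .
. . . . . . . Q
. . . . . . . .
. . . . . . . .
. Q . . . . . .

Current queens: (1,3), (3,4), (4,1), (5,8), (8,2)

Row 2: attacked by (1,3)→{2,3,4}; (3,4)→{3,4,5}; (4,1)→{1,3}; (5,8)→{5,8}; (8,2)→{2,8}. Safe: 6, 7. Place at column 6.
Row 6: attacked by (1,3)→{3,8}; (2,6)→{2,6}; (3,4)→{1,4,7}; (4,1)→{1,3}; (5,8)→{7,8}; (8,2)→{2,4}. Safe: 5. Place at column 5.
Row 7: attacked by (1,3)→{3}; (2,6)→{1,6}; (3,4)→{4,8}; (4,1)→{1,4}; (5,8)→{6,8}; (6,5)→{4,5,6}; (8,2)→{1,2,3}. Safe: 7. Place at column 7.
Columns [3, 6, 4, 1, 8, 5, 7, 2], r−c [-2, -4, -1, 3, -3, 1, 0, 6], r+c [4, 8, 7, 5, 13, 11, 14, 10] are all distinct, so no two queens attack.

(1,3) (2,6) (3,4) (4,1) (5,8) (6,5) (7,7) (8,2)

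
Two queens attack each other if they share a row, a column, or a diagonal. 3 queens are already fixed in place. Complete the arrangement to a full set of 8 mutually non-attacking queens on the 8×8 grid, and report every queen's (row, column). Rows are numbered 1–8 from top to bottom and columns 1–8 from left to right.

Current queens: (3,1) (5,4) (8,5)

Row 1: attacked by (3,1)→{1,3}; (5,4)→{4,8}; (8,5)→{5}. Safe: 2, 6, 7. Place at column 2.
Row 2: attacked by (1,2)→{1,2,3}; (3,1)→{1,2}; (5,4)→{1,4,7}; (8,5)→{5}. Safe: 6, 8. Place at column 6.
Row 4: attacked by (1,2)→{2,5}; (2,6)→{4,6,8}; (3,1)→{1,2}; (5,4)→{3,4,5}; (8,5)→{1,5}. Safe: 7. Place at column 7.
Row 6: attacked by (1,2)→{2,7}; (2,6)→{2,6}; (3,1)→{1,4}; (4,7)→{5,7}; (5,4)→{3,4,5}; (8,5)→{3,5,7}. Safe: 8. Place at column 8.
Row 7: attacked by (1,2)→{2,8}; (2,6)→{1,6}; (3,1)→{1,5}; (4,7)→{4,7}; (5,4)→{2,4,6}; (6,8)→{7,8}; (8,5)→{4,5,6}. Safe: 3. Place at column 3.
Columns [2, 6, 1, 7, 4, 8, 3, 5], r−c [-1, -4, 2, -3, 1, -2, 4, 3], r+c [3, 8, 4, 11, 9, 14, 10, 13] are all distinct, so no two queens attack.

(1,2) (2,6) (3,1) (4,7) (5,4) (6,8) (7,3) (8,5)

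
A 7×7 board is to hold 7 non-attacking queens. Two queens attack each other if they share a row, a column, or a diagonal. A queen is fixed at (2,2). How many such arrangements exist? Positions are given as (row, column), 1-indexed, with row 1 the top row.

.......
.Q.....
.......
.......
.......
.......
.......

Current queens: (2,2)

Branch on row 1: col 4 → 1; col 5 → 1; col 6 → 1; col 7 → 1.
Sum: 1 + 1 + 1 + 1 = 4.

4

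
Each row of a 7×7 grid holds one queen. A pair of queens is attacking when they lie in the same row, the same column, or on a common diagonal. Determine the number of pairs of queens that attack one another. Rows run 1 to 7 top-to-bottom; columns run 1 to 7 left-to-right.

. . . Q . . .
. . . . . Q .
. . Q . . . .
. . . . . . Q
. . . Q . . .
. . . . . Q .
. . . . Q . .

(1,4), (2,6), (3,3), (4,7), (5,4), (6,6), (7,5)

Same column: (1,4)–(5,4) (column 4); (2,6)–(6,6) (column 6).
Same diagonal: (1,4)–(4,7) (|1−4| = |4−7| = 3); (3,3)–(6,6) (|3−6| = |3−6| = 3); (6,6)–(7,5) (|6−7| = |6−5| = 1).
Total attacking pairs: 5.

5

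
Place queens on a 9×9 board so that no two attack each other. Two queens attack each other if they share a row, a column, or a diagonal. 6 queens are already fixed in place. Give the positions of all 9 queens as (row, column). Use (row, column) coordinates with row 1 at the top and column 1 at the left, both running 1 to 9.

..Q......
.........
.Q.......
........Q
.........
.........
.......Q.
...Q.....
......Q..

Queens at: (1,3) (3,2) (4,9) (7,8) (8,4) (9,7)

Row 2: attacked by (1,3)→{2,3,4}; (3,2)→{1,2,3}; (4,9)→{7,9}; (7,8)→{3,8}; (8,4)→{4}; (9,7)→{7}. Safe: 5, 6. Place at column 6.
Row 5: attacked by (1,3)→{3,7}; (2,6)→{3,6,9}; (3,2)→{2,4}; (4,9)→{8,9}; (7,8)→{6,8}; (8,4)→{1,4,7}; (9,7)→{3,7}. Safe: 5. Place at column 5.
Row 6: attacked by (1,3)→{3,8}; (2,6)→{2,6}; (3,2)→{2,5}; (4,9)→{7,9}; (5,5)→{4,5,6}; (7,8)→{7,8,9}; (8,4)→{2,4,6}; (9,7)→{4,7}. Safe: 1. Place at column 1.
Columns [3, 6, 2, 9, 5, 1, 8, 4, 7], r−c [-2, -4, 1, -5, 0, 5, -1, 4, 2], r+c [4, 8, 5, 13, 10, 7, 15, 12, 16] are all distinct, so no two queens attack.

(1,3) (2,6) (3,2) (4,9) (5,5) (6,1) (7,8) (8,4) (9,7)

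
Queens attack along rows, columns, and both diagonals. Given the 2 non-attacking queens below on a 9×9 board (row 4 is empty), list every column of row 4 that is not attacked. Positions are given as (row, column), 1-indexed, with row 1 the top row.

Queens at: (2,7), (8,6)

columns 1, 3, 4, 8

(2,7) attacks row 4 at column 7 and diagonals 5, 9.
(8,6) attacks row 4 at column 6 and diagonals 2.
Attacked columns: {2, 5, 6, 7, 9}. Safe: {1, 3, 4, 8}.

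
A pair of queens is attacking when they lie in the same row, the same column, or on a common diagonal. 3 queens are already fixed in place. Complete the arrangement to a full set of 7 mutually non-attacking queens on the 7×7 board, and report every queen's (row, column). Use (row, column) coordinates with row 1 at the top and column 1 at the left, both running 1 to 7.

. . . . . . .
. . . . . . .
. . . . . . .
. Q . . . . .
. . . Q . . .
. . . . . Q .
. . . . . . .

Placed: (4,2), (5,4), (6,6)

Row 1: attacked by (4,2)→{2,5}; (5,4)→{4}; (6,6)→{1,6}. Safe: 3, 7. Place at column 3.
Row 2: attacked by (1,3)→{2,3,4}; (4,2)→{2,4}; (5,4)→{1,4,7}; (6,6)→{2,6}. Safe: 5. Place at column 5.
Row 3: attacked by (1,3)→{1,3,5}; (2,5)→{4,5,6}; (4,2)→{1,2,3}; (5,4)→{2,4,6}; (6,6)→{3,6}. Safe: 7. Place at column 7.
Row 7: attacked by (1,3)→{3}; (2,5)→{5}; (3,7)→{3,7}; (4,2)→{2,5}; (5,4)→{2,4,6}; (6,6)→{5,6,7}. Safe: 1. Place at column 1.
Columns [3, 5, 7, 2, 4, 6, 1], r−c [-2, -3, -4, 2, 1, 0, 6], r+c [4, 7, 10, 6, 9, 12, 8] are all distinct, so no two queens attack.

(1,3) (2,5) (3,7) (4,2) (5,4) (6,6) (7,1)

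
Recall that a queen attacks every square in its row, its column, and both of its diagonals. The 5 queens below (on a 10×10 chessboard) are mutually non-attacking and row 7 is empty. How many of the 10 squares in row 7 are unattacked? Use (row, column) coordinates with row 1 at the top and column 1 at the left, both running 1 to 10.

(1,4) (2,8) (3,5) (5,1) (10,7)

2

(1,4) attacks row 7 at column 4 and diagonals 10.
(2,8) attacks row 7 at column 8 and diagonals 3.
(3,5) attacks row 7 at column 5 and diagonals 1, 9.
(5,1) attacks row 7 at column 1 and diagonals 3.
(10,7) attacks row 7 at column 7 and diagonals 4, 10.
Attacked columns: {1, 3, 4, 5, 7, 8, 9, 10}. Safe: {2, 6}.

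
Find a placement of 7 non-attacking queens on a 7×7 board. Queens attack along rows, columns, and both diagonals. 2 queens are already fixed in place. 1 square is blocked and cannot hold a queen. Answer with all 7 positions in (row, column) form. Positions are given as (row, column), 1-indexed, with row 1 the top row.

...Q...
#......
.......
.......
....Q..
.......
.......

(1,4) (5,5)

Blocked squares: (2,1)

Row 2: attacked by (1,4)→{3,4,5}; (5,5)→{2,5}. Blocked: 1. Safe: 6, 7. Place at column 6.
Row 3: attacked by (1,4)→{2,4,6}; (2,6)→{5,6,7}; (5,5)→{3,5,7}. Safe: 1. Place at column 1.
Row 4: attacked by (1,4)→{1,4,7}; (2,6)→{4,6}; (3,1)→{1,2}; (5,5)→{4,5,6}. Safe: 3. Place at column 3.
Row 6: attacked by (1,4)→{4}; (2,6)→{2,6}; (3,1)→{1,4}; (4,3)→{1,3,5}; (5,5)→{4,5,6}. Safe: 7. Place at column 7.
Row 7: attacked by (1,4)→{4}; (2,6)→{1,6}; (3,1)→{1,5}; (4,3)→{3,6}; (5,5)→{3,5,7}; (6,7)→{6,7}. Safe: 2. Place at column 2.
Columns [4, 6, 1, 3, 5, 7, 2], r−c [-3, -4, 2, 1, 0, -1, 5], r+c [5, 8, 4, 7, 10, 13, 9] are all distinct, so no two queens attack.

(1,4) (2,6) (3,1) (4,3) (5,5) (6,7) (7,2)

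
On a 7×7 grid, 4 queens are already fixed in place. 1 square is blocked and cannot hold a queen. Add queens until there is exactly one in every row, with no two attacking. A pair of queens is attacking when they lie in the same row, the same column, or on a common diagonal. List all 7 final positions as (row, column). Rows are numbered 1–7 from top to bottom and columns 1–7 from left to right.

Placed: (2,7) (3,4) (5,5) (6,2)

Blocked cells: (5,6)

(1,3) (2,7) (3,4) (4,1) (5,5) (6,2) (7,6)

Row 1: attacked by (2,7)→{6,7}; (3,4)→{2,4,6}; (5,5)→{1,5}; (6,2)→{2,7}. Safe: 3. Place at column 3.
Row 4: attacked by (1,3)→{3,6}; (2,7)→{5,7}; (3,4)→{3,4,5}; (5,5)→{4,5,6}; (6,2)→{2,4}. Safe: 1. Place at column 1.
Row 7: attacked by (1,3)→{3}; (2,7)→{2,7}; (3,4)→{4}; (4,1)→{1,4}; (5,5)→{3,5,7}; (6,2)→{1,2,3}. Safe: 6. Place at column 6.
Columns [3, 7, 4, 1, 5, 2, 6], r−c [-2, -5, -1, 3, 0, 4, 1], r+c [4, 9, 7, 5, 10, 8, 13] are all distinct, so no two queens attack.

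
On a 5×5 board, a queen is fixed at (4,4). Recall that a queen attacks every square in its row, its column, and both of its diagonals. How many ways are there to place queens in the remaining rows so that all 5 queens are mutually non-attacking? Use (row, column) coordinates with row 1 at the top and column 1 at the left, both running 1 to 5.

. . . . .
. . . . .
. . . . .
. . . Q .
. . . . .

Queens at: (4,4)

Branch on row 1: col 2 → 0; col 3 → 1; col 5 → 1.
Sum: 0 + 1 + 1 = 2.

2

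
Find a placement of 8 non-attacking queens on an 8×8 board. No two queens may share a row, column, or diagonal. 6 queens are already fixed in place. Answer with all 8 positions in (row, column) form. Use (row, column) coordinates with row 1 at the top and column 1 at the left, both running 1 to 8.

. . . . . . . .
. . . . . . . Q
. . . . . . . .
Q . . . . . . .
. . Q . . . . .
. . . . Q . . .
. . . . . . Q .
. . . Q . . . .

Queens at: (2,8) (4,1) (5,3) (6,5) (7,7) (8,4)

(1,2) (2,8) (3,6) (4,1) (5,3) (6,5) (7,7) (8,4)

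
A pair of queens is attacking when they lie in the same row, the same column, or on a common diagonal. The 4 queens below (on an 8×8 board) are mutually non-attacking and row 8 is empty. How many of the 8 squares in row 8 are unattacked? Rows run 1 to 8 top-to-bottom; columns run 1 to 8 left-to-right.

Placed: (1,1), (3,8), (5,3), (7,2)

3

(1,1) attacks row 8 at column 1 and diagonals 8.
(3,8) attacks row 8 at column 8 and diagonals 3.
(5,3) attacks row 8 at column 3 and diagonals 6.
(7,2) attacks row 8 at column 2 and diagonals 1, 3.
Attacked columns: {1, 2, 3, 6, 8}. Safe: {4, 5, 7}.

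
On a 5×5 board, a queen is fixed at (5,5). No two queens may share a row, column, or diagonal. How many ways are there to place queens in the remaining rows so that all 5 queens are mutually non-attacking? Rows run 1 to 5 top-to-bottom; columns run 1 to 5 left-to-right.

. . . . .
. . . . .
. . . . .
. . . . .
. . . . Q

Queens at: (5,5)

Branch on row 1: col 2 → 1; col 3 → 1; col 4 → 0.
Sum: 1 + 1 + 0 = 2.

2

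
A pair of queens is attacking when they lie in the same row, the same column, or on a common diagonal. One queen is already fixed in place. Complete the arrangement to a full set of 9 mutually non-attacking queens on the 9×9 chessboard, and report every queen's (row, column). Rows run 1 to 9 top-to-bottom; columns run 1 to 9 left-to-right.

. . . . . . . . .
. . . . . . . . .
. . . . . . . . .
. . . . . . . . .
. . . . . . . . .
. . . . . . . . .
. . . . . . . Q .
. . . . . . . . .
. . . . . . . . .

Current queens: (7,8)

Row 1: attacked by (7,8)→{2,8}. Safe: 1, 3, 4, 5, 6, 7, 9. Place at column 4.
Row 2: attacked by (1,4)→{3,4,5}; (7,8)→{3,8}. Safe: 1, 2, 6, 7, 9. Place at column 1.
Row 3: attacked by (1,4)→{2,4,6}; (2,1)→{1,2}; (7,8)→{4,8}. Safe: 3, 5, 7, 9. Place at column 3.
Row 4: attacked by (1,4)→{1,4,7}; (2,1)→{1,3}; (3,3)→{2,3,4}; (7,8)→{5,8}. Safe: 6, 9. Place at column 6.
Row 5: attacked by (1,4)→{4,8}; (2,1)→{1,4}; (3,3)→{1,3,5}; (4,6)→{5,6,7}; (7,8)→{6,8}. Safe: 2, 9. Place at column 9.
Row 6: attacked by (1,4)→{4,9}; (2,1)→{1,5}; (3,3)→{3,6}; (4,6)→{4,6,8}; (5,9)→{8,9}; (7,8)→{7,8,9}. Safe: 2. Place at column 2.
Row 8: attacked by (1,4)→{4}; (2,1)→{1,7}; (3,3)→{3,8}; (4,6)→{2,6}; (5,9)→{6,9}; (6,2)→{2,4}; (7,8)→{7,8,9}. Safe: 5. Place at column 5.
Row 9: attacked by (1,4)→{4}; (2,1)→{1,8}; (3,3)→{3,9}; (4,6)→{1,6}; (5,9)→{5,9}; (6,2)→{2,5}; (7,8)→{6,8}; (8,5)→{4,5,6}. Safe: 7. Place at column 7.
Columns [4, 1, 3, 6, 9, 2, 8, 5, 7], r−c [-3, 1, 0, -2, -4, 4, -1, 3, 2], r+c [5, 3, 6, 10, 14, 8, 15, 13, 16] are all distinct, so no two queens attack.

(1,4) (2,1) (3,3) (4,6) (5,9) (6,2) (7,8) (8,5) (9,7)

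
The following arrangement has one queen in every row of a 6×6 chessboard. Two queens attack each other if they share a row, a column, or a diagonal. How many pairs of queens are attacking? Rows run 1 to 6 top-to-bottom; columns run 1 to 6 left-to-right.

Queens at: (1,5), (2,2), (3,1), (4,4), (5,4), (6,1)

Same column: (3,1)–(6,1) (column 1); (4,4)–(5,4) (column 4).
Same diagonal: (2,2)–(3,1) (|2−3| = |2−1| = 1); (2,2)–(4,4) (|2−4| = |2−4| = 2).
Total attacking pairs: 4.

4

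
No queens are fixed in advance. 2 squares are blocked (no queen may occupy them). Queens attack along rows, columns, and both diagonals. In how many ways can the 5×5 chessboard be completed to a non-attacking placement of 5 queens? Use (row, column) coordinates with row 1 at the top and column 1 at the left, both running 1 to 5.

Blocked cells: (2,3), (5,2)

Branch on row 1: col 1 → 1; col 2 → 2; col 3 → 2; col 4 → 1; col 5 → 1.
Sum: 1 + 2 + 2 + 1 + 1 = 7.

7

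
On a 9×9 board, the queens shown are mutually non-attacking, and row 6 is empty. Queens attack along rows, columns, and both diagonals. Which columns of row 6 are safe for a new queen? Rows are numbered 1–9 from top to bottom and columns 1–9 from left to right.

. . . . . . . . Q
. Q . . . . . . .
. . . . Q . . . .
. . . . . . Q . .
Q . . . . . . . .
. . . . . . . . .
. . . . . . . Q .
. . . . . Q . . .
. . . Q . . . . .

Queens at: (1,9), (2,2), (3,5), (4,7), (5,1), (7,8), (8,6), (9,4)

(1,9) attacks row 6 at column 9 and diagonals 4.
(2,2) attacks row 6 at column 2 and diagonals 6.
(3,5) attacks row 6 at column 5 and diagonals 2, 8.
(4,7) attacks row 6 at column 7 and diagonals 5, 9.
(5,1) attacks row 6 at column 1 and diagonals 2.
(7,8) attacks row 6 at column 8 and diagonals 7, 9.
(8,6) attacks row 6 at column 6 and diagonals 4, 8.
(9,4) attacks row 6 at column 4 and diagonals 1, 7.
Attacked columns: {1, 2, 4, 5, 6, 7, 8, 9}. Safe: {3}.

columns 3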